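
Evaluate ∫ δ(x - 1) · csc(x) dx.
\csc{\left(1 \right)}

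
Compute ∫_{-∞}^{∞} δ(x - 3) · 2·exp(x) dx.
2 e^{3}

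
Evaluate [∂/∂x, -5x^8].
- 40 x^{7}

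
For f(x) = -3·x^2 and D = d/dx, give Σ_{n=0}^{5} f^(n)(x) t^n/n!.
- 3 t^{2} - 6 t x - 3 x^{2}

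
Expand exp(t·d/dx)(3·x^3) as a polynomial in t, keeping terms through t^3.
3 t^{3} + 9 t^{2} x + 9 t x^{2} + 3 x^{3}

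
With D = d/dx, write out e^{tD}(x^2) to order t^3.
t^{2} + 2 t x + x^{2}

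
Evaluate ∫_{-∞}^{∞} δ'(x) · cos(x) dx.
0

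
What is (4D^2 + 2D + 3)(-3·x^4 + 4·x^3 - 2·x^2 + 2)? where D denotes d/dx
- 9 x^{4} - 12 x^{3} - 126 x^{2} + 88 x - 10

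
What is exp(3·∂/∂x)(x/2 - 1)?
\frac{x}{2} + \frac{1}{2}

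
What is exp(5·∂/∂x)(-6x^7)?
- 6 x^{7} - 210 x^{6} - 3150 x^{5} - 26250 x^{4} - 131250 x^{3} - 393750 x^{2} - 656250 x - 468750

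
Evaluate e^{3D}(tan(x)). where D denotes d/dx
\tan{\left(x + 3 \right)}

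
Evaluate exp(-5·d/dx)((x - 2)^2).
x^{2} - 14 x + 49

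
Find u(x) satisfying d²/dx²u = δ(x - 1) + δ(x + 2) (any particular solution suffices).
\frac{|x - 1|}{2} + \frac{|x + 2|}{2}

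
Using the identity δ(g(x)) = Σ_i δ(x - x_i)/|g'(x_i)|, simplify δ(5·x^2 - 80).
\frac{\delta(x - 4) + \delta(x + 4)}{40}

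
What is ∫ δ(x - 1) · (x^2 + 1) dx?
2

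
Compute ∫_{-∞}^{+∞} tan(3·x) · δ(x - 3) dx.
\tan{\left(9 \right)}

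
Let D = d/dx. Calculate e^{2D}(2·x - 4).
2 x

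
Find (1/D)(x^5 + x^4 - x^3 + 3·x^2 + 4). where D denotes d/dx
\frac{x^{6}}{6} + \frac{x^{5}}{5} - \frac{x^{4}}{4} + x^{3} + 4 x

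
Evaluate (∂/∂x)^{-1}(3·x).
\frac{3 x^{2}}{2}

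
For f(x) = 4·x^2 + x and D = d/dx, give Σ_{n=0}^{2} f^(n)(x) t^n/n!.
4 t^{2} + t \left(8 x + 1\right) + 4 x^{2} + x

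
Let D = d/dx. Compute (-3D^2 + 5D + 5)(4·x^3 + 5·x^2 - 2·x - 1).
20 x^{3} + 85 x^{2} - 32 x - 45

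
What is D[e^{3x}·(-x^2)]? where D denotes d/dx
x \left(- 3 x - 2\right) e^{3 x}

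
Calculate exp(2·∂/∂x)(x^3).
x^{3} + 6 x^{2} + 12 x + 8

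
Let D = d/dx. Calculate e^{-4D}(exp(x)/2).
\frac{e^{x - 4}}{2}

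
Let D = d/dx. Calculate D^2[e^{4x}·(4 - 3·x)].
\left(40 - 48 x\right) e^{4 x}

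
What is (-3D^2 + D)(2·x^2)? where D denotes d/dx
4 x - 12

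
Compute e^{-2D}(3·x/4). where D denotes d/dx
\frac{3 x}{4} - \frac{3}{2}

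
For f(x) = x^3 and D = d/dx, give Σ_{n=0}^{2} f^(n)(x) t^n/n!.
x \left(3 t^{2} + 3 t x + x^{2}\right)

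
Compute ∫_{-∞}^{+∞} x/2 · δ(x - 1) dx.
\frac{1}{2}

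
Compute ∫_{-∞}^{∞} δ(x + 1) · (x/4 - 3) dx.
- \frac{13}{4}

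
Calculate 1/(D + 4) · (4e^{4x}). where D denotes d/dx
\frac{e^{4 x}}{2}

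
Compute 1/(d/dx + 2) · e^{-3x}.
- e^{- 3 x}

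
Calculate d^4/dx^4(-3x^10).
- 15120 x^{6}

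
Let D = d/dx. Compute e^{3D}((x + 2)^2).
x^{2} + 10 x + 25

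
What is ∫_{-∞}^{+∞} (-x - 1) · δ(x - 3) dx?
-4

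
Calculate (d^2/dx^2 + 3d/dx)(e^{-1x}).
- 2 e^{- x}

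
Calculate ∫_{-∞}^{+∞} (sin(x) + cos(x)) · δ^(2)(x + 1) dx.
- \cos{\left(1 \right)} + \sin{\left(1 \right)}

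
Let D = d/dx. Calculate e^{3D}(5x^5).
5 x^{5} + 75 x^{4} + 450 x^{3} + 1350 x^{2} + 2025 x + 1215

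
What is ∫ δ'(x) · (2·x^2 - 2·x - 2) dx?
2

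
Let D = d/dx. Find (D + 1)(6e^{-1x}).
0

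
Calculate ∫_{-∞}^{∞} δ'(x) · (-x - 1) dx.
1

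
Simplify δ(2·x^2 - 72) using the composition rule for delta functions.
\frac{\delta(x - 6) + \delta(x + 6)}{24}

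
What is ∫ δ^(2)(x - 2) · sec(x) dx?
\left(1 + 2 \tan^{2}{\left(2 \right)}\right) \sec{\left(2 \right)}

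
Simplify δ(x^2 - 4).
\frac{\delta(x + 2) + \delta(x - 2)}{4}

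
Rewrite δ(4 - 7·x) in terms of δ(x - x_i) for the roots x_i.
\frac{\delta(x - 4/7)}{7}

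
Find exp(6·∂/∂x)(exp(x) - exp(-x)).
2 \sinh{\left(x + 6 \right)}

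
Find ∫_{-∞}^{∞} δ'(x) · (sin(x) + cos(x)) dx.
-1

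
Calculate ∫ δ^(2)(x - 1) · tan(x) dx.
2 \tan{\left(1 \right)} + 2 \tan^{3}{\left(1 \right)}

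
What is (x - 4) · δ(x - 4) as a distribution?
0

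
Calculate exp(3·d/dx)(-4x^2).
- 4 x^{2} - 24 x - 36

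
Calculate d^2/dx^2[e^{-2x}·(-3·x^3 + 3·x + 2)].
2 \left(- 6 x^{3} + 18 x^{2} - 3 x - 2\right) e^{- 2 x}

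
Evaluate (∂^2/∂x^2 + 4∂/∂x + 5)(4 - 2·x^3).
- 10 x^{3} - 24 x^{2} - 12 x + 20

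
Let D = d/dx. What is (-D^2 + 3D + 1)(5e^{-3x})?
- 85 e^{- 3 x}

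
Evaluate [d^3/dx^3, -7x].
-21\frac{d^{2}}{dx^{2}}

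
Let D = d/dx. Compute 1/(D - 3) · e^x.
- \frac{e^{x}}{2}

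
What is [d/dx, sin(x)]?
\cos{\left(x \right)}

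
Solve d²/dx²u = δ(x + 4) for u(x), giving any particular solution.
\frac{|x + 4|}{2}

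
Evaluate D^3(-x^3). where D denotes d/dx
-6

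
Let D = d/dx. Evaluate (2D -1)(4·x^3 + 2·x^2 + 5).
- 4 x^{3} + 22 x^{2} + 8 x - 5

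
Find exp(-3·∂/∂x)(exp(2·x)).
e^{2 x - 6}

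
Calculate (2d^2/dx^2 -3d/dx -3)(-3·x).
9 x + 9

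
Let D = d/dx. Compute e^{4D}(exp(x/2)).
e^{\frac{x}{2} + 2}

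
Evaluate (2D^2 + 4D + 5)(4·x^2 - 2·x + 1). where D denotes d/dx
20 x^{2} + 22 x + 13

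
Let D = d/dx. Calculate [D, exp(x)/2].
\frac{e^{x}}{2}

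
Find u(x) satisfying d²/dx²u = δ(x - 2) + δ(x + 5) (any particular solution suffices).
\frac{|x - 2|}{2} + \frac{|x + 5|}{2}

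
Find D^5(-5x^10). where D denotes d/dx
- 151200 x^{5}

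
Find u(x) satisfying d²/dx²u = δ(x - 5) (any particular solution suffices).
\frac{|x - 5|}{2}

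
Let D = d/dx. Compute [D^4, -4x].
-16D^{3}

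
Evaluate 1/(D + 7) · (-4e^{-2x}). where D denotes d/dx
- \frac{4 e^{- 2 x}}{5}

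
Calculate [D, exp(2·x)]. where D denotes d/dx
2 e^{2 x}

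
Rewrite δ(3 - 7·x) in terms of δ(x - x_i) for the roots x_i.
\frac{\delta(x - 3/7)}{7}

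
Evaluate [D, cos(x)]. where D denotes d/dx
- \sin{\left(x \right)}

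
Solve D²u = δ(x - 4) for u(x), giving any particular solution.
\frac{|x - 4|}{2}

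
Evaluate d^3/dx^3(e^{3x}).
27 e^{3 x}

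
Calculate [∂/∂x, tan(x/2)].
\frac{1}{\cos{\left(x \right)} + 1}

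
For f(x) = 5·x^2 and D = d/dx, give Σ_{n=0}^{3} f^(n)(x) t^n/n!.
5 t^{2} + 10 t x + 5 x^{2}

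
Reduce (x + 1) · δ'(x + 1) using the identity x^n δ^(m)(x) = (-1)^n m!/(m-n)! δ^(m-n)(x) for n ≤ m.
-\delta(x + 1)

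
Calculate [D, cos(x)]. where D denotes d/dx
- \sin{\left(x \right)}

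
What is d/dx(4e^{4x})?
16 e^{4 x}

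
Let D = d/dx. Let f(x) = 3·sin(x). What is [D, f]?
3 \cos{\left(x \right)}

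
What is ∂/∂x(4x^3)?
12 x^{2}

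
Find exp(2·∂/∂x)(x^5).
x^{5} + 10 x^{4} + 40 x^{3} + 80 x^{2} + 80 x + 32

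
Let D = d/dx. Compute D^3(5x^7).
1050 x^{4}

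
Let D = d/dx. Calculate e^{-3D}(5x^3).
5 x^{3} - 45 x^{2} + 135 x - 135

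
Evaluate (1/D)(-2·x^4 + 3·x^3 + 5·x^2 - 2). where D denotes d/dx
- \frac{2 x^{5}}{5} + \frac{3 x^{4}}{4} + \frac{5 x^{3}}{3} - 2 x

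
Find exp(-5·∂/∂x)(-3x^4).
- 3 x^{4} + 60 x^{3} - 450 x^{2} + 1500 x - 1875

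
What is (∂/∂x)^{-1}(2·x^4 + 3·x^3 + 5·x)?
\frac{2 x^{5}}{5} + \frac{3 x^{4}}{4} + \frac{5 x^{2}}{2}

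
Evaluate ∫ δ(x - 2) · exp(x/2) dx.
e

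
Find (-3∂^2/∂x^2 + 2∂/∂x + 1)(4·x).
4 x + 8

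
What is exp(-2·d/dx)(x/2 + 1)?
\frac{x}{2}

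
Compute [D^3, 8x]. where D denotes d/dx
24D^{2}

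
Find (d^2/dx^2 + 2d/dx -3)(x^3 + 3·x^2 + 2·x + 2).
- 3 x^{3} - 3 x^{2} + 12 x + 4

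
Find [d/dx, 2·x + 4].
2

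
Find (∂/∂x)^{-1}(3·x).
\frac{3 x^{2}}{2}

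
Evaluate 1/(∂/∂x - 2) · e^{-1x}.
- \frac{e^{- x}}{3}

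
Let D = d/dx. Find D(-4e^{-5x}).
20 e^{- 5 x}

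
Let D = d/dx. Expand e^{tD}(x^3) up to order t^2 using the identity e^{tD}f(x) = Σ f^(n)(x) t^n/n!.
x \left(3 t^{2} + 3 t x + x^{2}\right)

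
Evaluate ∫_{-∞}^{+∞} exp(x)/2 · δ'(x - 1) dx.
- \frac{e}{2}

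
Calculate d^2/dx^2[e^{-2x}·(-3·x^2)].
6 \left(- 2 x^{2} + 4 x - 1\right) e^{- 2 x}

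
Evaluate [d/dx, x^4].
4 x^{3}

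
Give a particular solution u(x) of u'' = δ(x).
\frac{|x|}{2}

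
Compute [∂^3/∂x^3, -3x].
-9\frac{d^{2}}{dx^{2}}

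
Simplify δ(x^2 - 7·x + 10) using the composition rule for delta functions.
\frac{\delta(x - 5) + \delta(x - 2)}{3}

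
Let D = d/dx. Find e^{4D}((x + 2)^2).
x^{2} + 12 x + 36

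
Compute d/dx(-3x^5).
- 15 x^{4}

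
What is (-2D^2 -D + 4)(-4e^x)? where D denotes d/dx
- 4 e^{x}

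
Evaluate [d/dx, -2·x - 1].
-2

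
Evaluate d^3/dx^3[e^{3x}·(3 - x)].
27 \left(2 - x\right) e^{3 x}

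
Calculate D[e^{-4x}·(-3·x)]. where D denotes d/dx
3 \left(4 x - 1\right) e^{- 4 x}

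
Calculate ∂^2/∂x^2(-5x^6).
- 150 x^{4}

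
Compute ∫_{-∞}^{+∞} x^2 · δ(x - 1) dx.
1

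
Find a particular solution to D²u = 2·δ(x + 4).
|x + 4|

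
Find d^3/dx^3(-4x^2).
0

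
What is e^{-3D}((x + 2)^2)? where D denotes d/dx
x^{2} - 2 x + 1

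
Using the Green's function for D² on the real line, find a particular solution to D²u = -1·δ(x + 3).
-\frac{|x + 3|}{2}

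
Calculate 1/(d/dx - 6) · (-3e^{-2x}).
\frac{3 e^{- 2 x}}{8}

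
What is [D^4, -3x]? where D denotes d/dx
-12D^{3}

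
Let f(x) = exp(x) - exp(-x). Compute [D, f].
2 \cosh{\left(x \right)}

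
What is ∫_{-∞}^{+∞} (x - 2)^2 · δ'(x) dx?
4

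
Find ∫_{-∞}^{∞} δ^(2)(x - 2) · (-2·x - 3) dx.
0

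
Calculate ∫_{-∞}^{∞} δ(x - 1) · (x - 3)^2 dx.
4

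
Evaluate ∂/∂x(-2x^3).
- 6 x^{2}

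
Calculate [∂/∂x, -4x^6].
- 24 x^{5}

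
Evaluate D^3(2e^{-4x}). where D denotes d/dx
- 128 e^{- 4 x}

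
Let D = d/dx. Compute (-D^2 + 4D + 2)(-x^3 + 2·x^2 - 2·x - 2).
- 2 x^{3} - 8 x^{2} + 18 x - 16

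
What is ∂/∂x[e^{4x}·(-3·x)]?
\left(- 12 x - 3\right) e^{4 x}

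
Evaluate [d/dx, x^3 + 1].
3 x^{2}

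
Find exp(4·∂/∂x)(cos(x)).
\cos{\left(x + 4 \right)}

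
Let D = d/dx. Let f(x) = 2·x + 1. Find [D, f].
2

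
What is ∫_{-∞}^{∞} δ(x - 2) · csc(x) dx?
\csc{\left(2 \right)}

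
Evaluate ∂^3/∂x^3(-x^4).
- 24 x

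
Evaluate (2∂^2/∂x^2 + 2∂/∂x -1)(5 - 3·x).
3 x - 11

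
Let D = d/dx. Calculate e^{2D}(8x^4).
8 x^{4} + 64 x^{3} + 192 x^{2} + 256 x + 128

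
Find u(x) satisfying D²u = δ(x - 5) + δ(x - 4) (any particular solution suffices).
\frac{|x - 5|}{2} + \frac{|x - 4|}{2}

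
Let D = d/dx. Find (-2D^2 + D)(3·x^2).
6 x - 12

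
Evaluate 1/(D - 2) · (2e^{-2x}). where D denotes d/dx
- \frac{e^{- 2 x}}{2}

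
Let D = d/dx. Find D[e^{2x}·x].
\left(2 x + 1\right) e^{2 x}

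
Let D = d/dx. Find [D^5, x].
5D^{4}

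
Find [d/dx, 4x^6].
24 x^{5}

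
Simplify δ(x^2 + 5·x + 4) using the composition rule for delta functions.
\frac{\delta(x + 1) + \delta(x + 4)}{3}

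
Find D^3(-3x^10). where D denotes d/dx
- 2160 x^{7}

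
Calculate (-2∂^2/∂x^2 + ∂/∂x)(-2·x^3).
6 x \left(4 - x\right)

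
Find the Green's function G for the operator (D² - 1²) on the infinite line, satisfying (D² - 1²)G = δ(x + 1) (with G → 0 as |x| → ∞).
-\frac{e^{-|x + 1|}}{2}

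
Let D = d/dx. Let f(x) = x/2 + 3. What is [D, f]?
\frac{1}{2}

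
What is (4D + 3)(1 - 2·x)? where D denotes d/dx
- 6 x - 5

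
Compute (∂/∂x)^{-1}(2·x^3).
\frac{x^{4}}{2}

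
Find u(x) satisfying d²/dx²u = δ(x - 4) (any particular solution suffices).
\frac{|x - 4|}{2}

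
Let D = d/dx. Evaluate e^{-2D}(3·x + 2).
3 x - 4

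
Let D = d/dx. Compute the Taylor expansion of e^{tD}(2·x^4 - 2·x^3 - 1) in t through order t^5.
2 t^{4} + t^{3} \left(8 x - 2\right) + 6 t^{2} x \left(2 x - 1\right) + 2 t x^{2} \left(4 x - 3\right) + 2 x^{4} - 2 x^{3} - 1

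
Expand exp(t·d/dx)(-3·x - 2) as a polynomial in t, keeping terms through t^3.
- 3 t - 3 x - 2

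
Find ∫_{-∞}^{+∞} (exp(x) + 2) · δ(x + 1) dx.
e^{-1} + 2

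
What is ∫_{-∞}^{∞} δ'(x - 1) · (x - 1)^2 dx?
0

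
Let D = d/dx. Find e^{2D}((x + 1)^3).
x^{3} + 9 x^{2} + 27 x + 27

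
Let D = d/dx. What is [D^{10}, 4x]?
40D^{9}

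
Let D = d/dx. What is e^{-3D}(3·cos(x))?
3 \cos{\left(x - 3 \right)}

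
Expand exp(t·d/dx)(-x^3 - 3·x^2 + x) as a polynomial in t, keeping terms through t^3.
- t^{3} - 3 t^{2} \left(x + 1\right) - t \left(3 x^{2} + 6 x - 1\right) - x^{3} - 3 x^{2} + x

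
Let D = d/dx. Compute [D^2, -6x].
-12D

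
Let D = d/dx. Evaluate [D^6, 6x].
36D^{5}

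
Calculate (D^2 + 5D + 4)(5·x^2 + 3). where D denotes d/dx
20 x^{2} + 50 x + 22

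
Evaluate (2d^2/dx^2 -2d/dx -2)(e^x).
- 2 e^{x}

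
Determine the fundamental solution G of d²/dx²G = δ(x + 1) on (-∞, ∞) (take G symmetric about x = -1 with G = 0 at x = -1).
\frac{|x + 1|}{2}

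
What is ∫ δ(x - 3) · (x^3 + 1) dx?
28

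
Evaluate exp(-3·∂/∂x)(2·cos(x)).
2 \cos{\left(x - 3 \right)}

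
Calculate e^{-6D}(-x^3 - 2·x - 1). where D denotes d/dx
- x^{3} + 18 x^{2} - 110 x + 227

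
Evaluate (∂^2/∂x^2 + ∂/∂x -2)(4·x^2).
- 8 x^{2} + 8 x + 8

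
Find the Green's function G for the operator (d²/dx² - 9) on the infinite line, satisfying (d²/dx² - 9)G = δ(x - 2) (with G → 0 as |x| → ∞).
-\frac{e^{-3|x - 2|}}{6}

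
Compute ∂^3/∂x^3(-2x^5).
- 120 x^{2}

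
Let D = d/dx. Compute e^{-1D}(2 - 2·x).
4 - 2 x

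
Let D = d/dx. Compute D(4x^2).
8 x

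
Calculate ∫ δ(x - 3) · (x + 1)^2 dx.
16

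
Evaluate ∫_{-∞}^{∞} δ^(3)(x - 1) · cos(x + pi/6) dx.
- \sin{\left(\frac{\pi}{6} + 1 \right)}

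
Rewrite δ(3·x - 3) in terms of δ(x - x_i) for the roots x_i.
\frac{\delta(x - 1)}{3}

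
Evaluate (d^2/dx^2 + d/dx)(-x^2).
- 2 x - 2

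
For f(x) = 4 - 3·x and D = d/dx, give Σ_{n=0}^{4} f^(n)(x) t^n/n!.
- 3 t - 3 x + 4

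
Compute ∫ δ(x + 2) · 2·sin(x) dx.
- 2 \sin{\left(2 \right)}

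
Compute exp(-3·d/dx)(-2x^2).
- 2 x^{2} + 12 x - 18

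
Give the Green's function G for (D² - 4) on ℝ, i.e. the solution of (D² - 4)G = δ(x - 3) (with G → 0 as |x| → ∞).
-\frac{e^{-2|x - 3|}}{4}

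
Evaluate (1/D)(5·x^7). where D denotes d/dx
\frac{5 x^{8}}{8}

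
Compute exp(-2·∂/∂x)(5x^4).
5 x^{4} - 40 x^{3} + 120 x^{2} - 160 x + 80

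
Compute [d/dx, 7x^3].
21 x^{2}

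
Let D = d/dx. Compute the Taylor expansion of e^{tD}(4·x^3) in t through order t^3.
4 t^{3} + 12 t^{2} x + 12 t x^{2} + 4 x^{3}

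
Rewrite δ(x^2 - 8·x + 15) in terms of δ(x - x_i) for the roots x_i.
\frac{\delta(x - 5) + \delta(x - 3)}{2}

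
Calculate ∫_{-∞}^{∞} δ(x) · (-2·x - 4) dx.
-4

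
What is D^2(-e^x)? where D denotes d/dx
- e^{x}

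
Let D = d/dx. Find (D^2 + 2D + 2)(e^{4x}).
26 e^{4 x}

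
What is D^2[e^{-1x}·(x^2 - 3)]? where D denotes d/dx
\left(x^{2} - 4 x - 1\right) e^{- x}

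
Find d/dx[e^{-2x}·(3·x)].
3 \left(1 - 2 x\right) e^{- 2 x}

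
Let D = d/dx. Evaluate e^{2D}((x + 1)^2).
x^{2} + 6 x + 9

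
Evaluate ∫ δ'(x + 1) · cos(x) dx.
- \sin{\left(1 \right)}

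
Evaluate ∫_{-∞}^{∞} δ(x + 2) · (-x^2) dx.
-4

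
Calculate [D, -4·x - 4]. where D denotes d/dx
-4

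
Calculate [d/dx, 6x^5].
30 x^{4}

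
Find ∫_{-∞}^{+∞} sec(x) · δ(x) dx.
1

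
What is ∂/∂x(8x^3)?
24 x^{2}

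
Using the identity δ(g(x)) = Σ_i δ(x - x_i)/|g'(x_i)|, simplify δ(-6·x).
\frac{\delta(x)}{6}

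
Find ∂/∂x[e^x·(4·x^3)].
4 x^{2} \left(x + 3\right) e^{x}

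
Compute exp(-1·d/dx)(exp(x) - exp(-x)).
- e^{1 - x} + e^{x - 1}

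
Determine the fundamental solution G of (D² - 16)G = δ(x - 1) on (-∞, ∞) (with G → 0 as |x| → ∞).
-\frac{e^{-4|x - 1|}}{8}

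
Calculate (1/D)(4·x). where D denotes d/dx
2 x^{2}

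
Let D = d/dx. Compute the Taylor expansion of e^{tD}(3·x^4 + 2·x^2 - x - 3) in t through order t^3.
12 t^{3} x + t^{2} \left(18 x^{2} + 2\right) + t \left(12 x^{3} + 4 x - 1\right) + 3 x^{4} + 2 x^{2} - x - 3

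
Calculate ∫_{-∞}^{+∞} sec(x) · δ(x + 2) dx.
\sec{\left(2 \right)}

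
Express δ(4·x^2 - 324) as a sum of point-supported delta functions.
\frac{\delta(x - 9) + \delta(x + 9)}{72}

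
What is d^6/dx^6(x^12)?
665280 x^{6}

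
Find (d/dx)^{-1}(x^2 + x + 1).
\frac{x^{3}}{3} + \frac{x^{2}}{2} + x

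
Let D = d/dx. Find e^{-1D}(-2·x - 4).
- 2 x - 2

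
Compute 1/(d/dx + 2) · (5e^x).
\frac{5 e^{x}}{3}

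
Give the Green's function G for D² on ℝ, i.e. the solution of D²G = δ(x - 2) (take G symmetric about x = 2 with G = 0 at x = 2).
\frac{|x - 2|}{2}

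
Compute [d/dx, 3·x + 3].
3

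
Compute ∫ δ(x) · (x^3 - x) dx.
0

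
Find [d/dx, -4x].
-4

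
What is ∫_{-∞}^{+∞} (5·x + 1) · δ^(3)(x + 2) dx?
0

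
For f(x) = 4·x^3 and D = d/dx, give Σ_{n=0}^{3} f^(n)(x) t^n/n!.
4 t^{3} + 12 t^{2} x + 12 t x^{2} + 4 x^{3}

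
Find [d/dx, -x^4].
- 4 x^{3}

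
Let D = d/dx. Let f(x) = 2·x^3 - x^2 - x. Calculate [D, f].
6 x^{2} - 2 x - 1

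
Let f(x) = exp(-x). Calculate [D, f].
- e^{- x}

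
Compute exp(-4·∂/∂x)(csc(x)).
\csc{\left(x - 4 \right)}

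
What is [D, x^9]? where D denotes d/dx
9 x^{8}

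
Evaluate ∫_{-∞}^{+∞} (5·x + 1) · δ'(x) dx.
-5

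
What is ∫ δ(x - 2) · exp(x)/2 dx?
\frac{e^{2}}{2}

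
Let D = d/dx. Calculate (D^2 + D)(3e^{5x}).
90 e^{5 x}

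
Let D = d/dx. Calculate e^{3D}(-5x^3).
- 5 x^{3} - 45 x^{2} - 135 x - 135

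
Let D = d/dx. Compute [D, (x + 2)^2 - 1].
2 x + 4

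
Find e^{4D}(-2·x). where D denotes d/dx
- 2 x - 8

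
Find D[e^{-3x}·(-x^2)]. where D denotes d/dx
x \left(3 x - 2\right) e^{- 3 x}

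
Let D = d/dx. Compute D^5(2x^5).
240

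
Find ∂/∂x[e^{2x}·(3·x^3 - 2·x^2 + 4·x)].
\left(6 x^{3} + 5 x^{2} + 4 x + 4\right) e^{2 x}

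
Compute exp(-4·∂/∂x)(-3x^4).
- 3 x^{4} + 48 x^{3} - 288 x^{2} + 768 x - 768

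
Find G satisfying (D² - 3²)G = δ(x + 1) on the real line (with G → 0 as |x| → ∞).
-\frac{e^{-3|x + 1|}}{6}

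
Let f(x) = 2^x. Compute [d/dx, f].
2^{x} \log{\left(2 \right)}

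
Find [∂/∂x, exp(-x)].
- e^{- x}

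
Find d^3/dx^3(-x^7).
- 210 x^{4}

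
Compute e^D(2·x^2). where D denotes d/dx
2 x^{2} + 4 x + 2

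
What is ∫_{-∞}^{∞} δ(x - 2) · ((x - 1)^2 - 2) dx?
-1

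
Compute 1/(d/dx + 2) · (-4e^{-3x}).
4 e^{- 3 x}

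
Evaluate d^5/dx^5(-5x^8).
- 33600 x^{3}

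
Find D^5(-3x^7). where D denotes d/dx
- 7560 x^{2}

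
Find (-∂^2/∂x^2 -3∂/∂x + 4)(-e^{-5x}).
6 e^{- 5 x}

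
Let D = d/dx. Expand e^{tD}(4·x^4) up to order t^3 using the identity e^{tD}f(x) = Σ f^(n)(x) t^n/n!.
4 x \left(4 t^{3} + 6 t^{2} x + 4 t x^{2} + x^{3}\right)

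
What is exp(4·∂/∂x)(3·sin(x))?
3 \sin{\left(x + 4 \right)}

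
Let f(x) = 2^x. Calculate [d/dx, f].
2^{x} \log{\left(2 \right)}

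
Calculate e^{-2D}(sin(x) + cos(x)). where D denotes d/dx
\sqrt{2} \cos{\left(- x + \frac{\pi}{4} + 2 \right)}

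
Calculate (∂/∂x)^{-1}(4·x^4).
\frac{4 x^{5}}{5}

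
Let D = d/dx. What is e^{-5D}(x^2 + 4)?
x^{2} - 10 x + 29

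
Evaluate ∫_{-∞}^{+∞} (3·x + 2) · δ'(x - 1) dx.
-3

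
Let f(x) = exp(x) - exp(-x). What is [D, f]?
2 \cosh{\left(x \right)}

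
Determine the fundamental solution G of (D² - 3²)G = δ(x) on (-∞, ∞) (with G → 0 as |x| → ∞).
-\frac{e^{-3|x|}}{6}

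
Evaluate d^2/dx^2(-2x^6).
- 60 x^{4}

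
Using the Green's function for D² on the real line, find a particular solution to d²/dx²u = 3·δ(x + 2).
\frac{3|x + 2|}{2}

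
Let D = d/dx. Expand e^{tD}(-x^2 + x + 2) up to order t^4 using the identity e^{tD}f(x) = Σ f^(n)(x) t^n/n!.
- t^{2} - t \left(2 x - 1\right) - x^{2} + x + 2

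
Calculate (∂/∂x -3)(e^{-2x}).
- 5 e^{- 2 x}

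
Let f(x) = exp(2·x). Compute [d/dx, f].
2 e^{2 x}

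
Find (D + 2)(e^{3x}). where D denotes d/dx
5 e^{3 x}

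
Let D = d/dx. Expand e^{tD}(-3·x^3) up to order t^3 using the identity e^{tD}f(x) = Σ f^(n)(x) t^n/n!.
- 3 t^{3} - 9 t^{2} x - 9 t x^{2} - 3 x^{3}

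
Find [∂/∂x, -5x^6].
- 30 x^{5}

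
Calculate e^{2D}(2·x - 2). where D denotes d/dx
2 x + 2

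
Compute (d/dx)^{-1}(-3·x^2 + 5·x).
- x^{3} + \frac{5 x^{2}}{2}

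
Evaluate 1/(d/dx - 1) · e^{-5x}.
- \frac{e^{- 5 x}}{6}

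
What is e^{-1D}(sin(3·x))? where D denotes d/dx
\sin{\left(3 x - 3 \right)}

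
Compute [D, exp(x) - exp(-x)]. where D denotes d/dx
2 \cosh{\left(x \right)}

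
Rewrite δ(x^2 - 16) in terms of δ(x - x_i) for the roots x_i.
\frac{\delta(x - 4) + \delta(x + 4)}{8}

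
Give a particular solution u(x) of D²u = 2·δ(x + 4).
|x + 4|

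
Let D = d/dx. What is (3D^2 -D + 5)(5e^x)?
35 e^{x}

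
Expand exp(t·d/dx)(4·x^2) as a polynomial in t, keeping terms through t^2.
4 t^{2} + 8 t x + 4 x^{2}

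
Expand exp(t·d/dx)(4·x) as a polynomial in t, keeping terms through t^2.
4 t + 4 x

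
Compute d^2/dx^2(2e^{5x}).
50 e^{5 x}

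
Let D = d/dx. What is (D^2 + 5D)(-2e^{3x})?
- 48 e^{3 x}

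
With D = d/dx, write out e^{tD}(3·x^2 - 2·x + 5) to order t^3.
3 t^{2} + 2 t \left(3 x - 1\right) + 3 x^{2} - 2 x + 5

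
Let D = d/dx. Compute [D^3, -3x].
-9D^{2}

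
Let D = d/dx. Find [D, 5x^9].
45 x^{8}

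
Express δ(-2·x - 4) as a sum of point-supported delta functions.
\frac{\delta(x + 2)}{2}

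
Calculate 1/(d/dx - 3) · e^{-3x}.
- \frac{e^{- 3 x}}{6}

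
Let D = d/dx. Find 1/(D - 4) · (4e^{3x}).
- 4 e^{3 x}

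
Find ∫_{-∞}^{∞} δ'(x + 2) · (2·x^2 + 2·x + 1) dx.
6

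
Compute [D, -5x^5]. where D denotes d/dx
- 25 x^{4}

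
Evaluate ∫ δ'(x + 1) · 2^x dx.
- \frac{\log{\left(2 \right)}}{2}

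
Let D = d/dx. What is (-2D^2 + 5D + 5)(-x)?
- 5 x - 5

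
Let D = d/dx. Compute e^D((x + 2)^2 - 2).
x^{2} + 6 x + 7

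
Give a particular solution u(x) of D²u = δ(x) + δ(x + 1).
\frac{|x|}{2} + \frac{|x + 1|}{2}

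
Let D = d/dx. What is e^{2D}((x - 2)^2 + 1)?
x^{2} + 1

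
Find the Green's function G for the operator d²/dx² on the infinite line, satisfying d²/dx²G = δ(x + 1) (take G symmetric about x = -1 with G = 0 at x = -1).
\frac{|x + 1|}{2}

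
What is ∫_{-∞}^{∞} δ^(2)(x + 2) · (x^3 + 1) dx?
-12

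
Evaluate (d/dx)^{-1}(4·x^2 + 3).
\frac{4 x^{3}}{3} + 3 x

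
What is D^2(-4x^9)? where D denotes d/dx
- 288 x^{7}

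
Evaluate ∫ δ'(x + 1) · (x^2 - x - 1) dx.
3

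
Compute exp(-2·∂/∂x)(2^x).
2^{x - 2}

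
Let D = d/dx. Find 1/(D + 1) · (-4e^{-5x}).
e^{- 5 x}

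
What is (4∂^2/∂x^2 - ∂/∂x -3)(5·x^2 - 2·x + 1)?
- 15 x^{2} - 4 x + 39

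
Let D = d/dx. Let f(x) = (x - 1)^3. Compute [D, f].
3 \left(x - 1\right)^{2}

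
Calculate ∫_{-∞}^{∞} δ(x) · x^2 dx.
0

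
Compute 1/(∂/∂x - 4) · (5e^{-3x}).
- \frac{5 e^{- 3 x}}{7}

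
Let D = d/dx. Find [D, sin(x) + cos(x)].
- \sin{\left(x \right)} + \cos{\left(x \right)}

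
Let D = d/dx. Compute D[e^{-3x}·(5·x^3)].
15 x^{2} \left(1 - x\right) e^{- 3 x}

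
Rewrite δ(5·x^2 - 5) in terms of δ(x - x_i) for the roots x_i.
\frac{\delta(x - 1) + \delta(x + 1)}{10}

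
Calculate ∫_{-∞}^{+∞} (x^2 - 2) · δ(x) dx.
-2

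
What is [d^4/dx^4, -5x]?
-20\frac{d^{3}}{dx^{3}}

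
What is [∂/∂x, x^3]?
3 x^{2}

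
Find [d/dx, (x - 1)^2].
2 x - 2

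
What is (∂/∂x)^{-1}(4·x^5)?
\frac{2 x^{6}}{3}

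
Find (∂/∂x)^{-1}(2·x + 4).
x^{2} + 4 x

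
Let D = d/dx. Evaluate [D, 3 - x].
-1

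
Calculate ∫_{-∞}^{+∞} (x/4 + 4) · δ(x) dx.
4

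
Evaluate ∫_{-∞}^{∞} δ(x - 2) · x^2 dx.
4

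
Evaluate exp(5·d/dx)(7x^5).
7 x^{5} + 175 x^{4} + 1750 x^{3} + 8750 x^{2} + 21875 x + 21875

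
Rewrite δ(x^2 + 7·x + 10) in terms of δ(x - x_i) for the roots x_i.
\frac{\delta(x + 2) + \delta(x + 5)}{3}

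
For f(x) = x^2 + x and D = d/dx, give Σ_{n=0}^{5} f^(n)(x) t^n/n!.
t^{2} + t \left(2 x + 1\right) + x^{2} + x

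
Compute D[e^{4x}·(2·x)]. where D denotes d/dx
\left(8 x + 2\right) e^{4 x}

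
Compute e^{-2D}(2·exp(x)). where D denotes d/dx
2 e^{x - 2}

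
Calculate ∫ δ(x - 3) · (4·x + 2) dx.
14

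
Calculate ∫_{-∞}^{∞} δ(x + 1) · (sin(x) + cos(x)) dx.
- \sin{\left(1 \right)} + \cos{\left(1 \right)}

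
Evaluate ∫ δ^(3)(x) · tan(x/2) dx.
- \frac{1}{4}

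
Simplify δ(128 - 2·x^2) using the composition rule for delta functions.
\frac{\delta(x - 8) + \delta(x + 8)}{32}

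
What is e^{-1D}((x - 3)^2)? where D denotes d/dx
x^{2} - 8 x + 16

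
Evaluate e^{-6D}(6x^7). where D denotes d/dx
6 x^{7} - 252 x^{6} + 4536 x^{5} - 45360 x^{4} + 272160 x^{3} - 979776 x^{2} + 1959552 x - 1679616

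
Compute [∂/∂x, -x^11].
- 11 x^{10}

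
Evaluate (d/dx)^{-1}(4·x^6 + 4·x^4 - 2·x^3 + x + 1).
\frac{4 x^{7}}{7} + \frac{4 x^{5}}{5} - \frac{x^{4}}{2} + \frac{x^{2}}{2} + x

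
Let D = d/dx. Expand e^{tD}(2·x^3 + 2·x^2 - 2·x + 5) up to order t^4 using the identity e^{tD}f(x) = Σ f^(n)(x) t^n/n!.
2 t^{3} + t^{2} \left(6 x + 2\right) + 2 t \left(3 x^{2} + 2 x - 1\right) + 2 x^{3} + 2 x^{2} - 2 x + 5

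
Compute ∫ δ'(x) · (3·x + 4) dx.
-3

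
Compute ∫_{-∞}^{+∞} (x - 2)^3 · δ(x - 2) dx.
0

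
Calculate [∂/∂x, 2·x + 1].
2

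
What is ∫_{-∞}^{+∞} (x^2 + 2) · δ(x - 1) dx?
3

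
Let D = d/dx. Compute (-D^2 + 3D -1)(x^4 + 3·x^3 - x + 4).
- x^{4} + 9 x^{3} + 15 x^{2} - 17 x - 7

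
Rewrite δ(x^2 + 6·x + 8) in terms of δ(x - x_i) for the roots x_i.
\frac{\delta(x + 2) + \delta(x + 4)}{2}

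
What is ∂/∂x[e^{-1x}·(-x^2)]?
x \left(x - 2\right) e^{- x}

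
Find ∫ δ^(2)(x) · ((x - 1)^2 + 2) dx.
2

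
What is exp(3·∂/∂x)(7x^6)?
7 x^{6} + 126 x^{5} + 945 x^{4} + 3780 x^{3} + 8505 x^{2} + 10206 x + 5103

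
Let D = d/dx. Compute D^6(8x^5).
0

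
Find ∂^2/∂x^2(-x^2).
-2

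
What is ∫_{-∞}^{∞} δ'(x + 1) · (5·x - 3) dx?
-5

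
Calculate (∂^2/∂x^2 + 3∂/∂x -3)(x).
3 - 3 x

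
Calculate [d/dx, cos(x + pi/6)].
- \sin{\left(x + \frac{\pi}{6} \right)}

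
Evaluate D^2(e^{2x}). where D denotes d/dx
4 e^{2 x}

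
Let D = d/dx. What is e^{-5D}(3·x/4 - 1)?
\frac{3 x}{4} - \frac{19}{4}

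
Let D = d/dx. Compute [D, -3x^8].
- 24 x^{7}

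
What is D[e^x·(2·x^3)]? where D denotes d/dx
2 x^{2} \left(x + 3\right) e^{x}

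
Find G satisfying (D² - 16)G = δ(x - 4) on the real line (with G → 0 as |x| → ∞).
-\frac{e^{-4|x - 4|}}{8}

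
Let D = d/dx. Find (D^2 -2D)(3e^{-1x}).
9 e^{- x}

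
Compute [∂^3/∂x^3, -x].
-3\frac{d^{2}}{dx^{2}}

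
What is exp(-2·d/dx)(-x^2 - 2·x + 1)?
- x^{2} + 2 x + 1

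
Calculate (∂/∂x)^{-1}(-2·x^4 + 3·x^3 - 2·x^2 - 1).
- \frac{2 x^{5}}{5} + \frac{3 x^{4}}{4} - \frac{2 x^{3}}{3} - x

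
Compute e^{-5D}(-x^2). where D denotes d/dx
- x^{2} + 10 x - 25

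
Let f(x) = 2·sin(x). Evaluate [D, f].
2 \cos{\left(x \right)}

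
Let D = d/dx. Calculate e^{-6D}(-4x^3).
- 4 x^{3} + 72 x^{2} - 432 x + 864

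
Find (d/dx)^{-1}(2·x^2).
\frac{2 x^{3}}{3}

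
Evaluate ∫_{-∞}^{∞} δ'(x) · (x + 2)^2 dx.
-4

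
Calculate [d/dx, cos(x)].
- \sin{\left(x \right)}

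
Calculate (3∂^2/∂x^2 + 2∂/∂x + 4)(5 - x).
18 - 4 x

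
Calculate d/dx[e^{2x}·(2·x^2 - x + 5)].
\left(4 x^{2} + 2 x + 9\right) e^{2 x}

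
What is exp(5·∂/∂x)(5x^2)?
5 x^{2} + 50 x + 125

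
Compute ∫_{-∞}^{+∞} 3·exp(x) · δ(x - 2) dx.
3 e^{2}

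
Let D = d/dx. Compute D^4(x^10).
5040 x^{6}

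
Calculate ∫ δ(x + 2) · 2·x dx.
-4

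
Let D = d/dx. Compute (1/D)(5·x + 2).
\frac{5 x^{2}}{2} + 2 x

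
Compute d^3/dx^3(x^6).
120 x^{3}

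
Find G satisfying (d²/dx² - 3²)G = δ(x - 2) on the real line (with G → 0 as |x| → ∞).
-\frac{e^{-3|x - 2|}}{6}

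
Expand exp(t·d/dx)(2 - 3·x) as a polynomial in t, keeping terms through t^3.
- 3 t - 3 x + 2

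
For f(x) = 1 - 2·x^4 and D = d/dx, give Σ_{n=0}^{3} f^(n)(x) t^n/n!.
- 8 t^{3} x - 12 t^{2} x^{2} - 8 t x^{3} - 2 x^{4} + 1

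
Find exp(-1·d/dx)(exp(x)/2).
\frac{e^{x - 1}}{2}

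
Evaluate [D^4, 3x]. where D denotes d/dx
12D^{3}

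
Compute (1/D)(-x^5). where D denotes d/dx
- \frac{x^{6}}{6}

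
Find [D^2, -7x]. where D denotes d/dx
-14D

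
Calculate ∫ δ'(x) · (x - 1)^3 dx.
-3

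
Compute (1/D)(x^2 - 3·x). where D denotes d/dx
\frac{x^{3}}{3} - \frac{3 x^{2}}{2}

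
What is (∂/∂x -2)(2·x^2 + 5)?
- 4 x^{2} + 4 x - 10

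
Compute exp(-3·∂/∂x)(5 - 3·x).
14 - 3 x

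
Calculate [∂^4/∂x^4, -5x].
-20\frac{d^{3}}{dx^{3}}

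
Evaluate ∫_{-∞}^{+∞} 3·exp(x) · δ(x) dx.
3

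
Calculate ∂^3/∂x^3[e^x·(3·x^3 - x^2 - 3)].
\left(3 x^{3} + 26 x^{2} + 48 x + 9\right) e^{x}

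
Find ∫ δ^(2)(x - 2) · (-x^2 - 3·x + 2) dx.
-2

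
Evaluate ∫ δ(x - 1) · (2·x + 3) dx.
5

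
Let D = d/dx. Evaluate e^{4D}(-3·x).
- 3 x - 12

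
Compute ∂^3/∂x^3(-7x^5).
- 420 x^{2}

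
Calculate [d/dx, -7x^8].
- 56 x^{7}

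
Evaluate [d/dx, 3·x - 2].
3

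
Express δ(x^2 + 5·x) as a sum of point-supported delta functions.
\frac{\delta(x + 5) + \delta(x)}{5}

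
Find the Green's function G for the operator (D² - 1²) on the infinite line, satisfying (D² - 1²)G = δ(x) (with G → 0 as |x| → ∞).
-\frac{e^{-|x|}}{2}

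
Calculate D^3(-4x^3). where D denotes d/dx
-24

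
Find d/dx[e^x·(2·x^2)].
2 x \left(x + 2\right) e^{x}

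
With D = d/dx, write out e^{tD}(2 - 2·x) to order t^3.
- 2 t - 2 x + 2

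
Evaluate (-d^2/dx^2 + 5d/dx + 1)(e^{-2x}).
- 13 e^{- 2 x}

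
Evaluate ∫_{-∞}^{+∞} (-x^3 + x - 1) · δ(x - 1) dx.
-1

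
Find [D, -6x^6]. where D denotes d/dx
- 36 x^{5}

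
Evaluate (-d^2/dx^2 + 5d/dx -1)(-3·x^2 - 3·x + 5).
3 x^{2} - 27 x - 14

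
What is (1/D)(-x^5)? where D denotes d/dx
- \frac{x^{6}}{6}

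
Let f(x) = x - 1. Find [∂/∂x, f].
1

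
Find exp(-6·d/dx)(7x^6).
7 x^{6} - 252 x^{5} + 3780 x^{4} - 30240 x^{3} + 136080 x^{2} - 326592 x + 326592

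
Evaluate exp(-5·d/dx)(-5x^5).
- 5 x^{5} + 125 x^{4} - 1250 x^{3} + 6250 x^{2} - 15625 x + 15625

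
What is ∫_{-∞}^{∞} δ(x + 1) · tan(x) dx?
- \tan{\left(1 \right)}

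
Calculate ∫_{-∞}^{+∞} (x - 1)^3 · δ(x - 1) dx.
0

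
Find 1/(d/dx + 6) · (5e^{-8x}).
- \frac{5 e^{- 8 x}}{2}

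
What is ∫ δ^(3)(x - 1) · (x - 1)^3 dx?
-6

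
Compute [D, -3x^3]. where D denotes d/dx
- 9 x^{2}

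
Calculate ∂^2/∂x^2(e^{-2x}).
4 e^{- 2 x}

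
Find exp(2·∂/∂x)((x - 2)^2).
x^{2}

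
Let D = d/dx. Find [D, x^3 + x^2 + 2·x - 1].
3 x^{2} + 2 x + 2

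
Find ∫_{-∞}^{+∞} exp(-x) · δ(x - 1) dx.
e^{-1}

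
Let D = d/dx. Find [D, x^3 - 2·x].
3 x^{2} - 2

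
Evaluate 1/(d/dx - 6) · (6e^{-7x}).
- \frac{6 e^{- 7 x}}{13}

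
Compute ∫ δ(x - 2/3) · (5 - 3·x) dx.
3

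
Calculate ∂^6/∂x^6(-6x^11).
- 1995840 x^{5}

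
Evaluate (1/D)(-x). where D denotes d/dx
- \frac{x^{2}}{2}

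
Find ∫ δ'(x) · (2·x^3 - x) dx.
1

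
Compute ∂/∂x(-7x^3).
- 21 x^{2}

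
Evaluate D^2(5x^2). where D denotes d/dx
10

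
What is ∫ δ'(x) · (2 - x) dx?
1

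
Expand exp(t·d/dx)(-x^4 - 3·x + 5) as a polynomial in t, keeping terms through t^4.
- t^{4} - 4 t^{3} x - 6 t^{2} x^{2} - t \left(4 x^{3} + 3\right) - x^{4} - 3 x + 5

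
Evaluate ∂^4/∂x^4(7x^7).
5880 x^{3}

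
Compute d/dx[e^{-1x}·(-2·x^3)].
2 x^{2} \left(x - 3\right) e^{- x}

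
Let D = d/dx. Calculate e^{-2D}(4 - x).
6 - x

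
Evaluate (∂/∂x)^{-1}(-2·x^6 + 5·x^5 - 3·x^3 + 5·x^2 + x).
- \frac{2 x^{7}}{7} + \frac{5 x^{6}}{6} - \frac{3 x^{4}}{4} + \frac{5 x^{3}}{3} + \frac{x^{2}}{2}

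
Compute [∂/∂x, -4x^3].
- 12 x^{2}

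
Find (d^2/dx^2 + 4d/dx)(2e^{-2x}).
- 8 e^{- 2 x}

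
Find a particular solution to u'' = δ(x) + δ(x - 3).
\frac{|x|}{2} + \frac{|x - 3|}{2}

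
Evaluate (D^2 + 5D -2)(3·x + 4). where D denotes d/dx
7 - 6 x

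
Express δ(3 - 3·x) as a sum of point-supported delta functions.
\frac{\delta(x - 1)}{3}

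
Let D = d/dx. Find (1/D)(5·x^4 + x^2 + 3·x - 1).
x^{5} + \frac{x^{3}}{3} + \frac{3 x^{2}}{2} - x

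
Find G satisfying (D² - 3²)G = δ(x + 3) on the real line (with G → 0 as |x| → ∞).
-\frac{e^{-3|x + 3|}}{6}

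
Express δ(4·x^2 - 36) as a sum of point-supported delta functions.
\frac{\delta(x - 3) + \delta(x + 3)}{24}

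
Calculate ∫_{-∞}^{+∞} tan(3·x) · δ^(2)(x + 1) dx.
- \frac{18 \tan{\left(3 \right)}}{\cos^{2}{\left(3 \right)}}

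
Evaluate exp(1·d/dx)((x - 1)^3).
x^{3}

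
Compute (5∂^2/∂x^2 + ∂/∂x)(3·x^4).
12 x^{2} \left(x + 15\right)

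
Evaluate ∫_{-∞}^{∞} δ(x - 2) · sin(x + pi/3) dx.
\sin{\left(\frac{\pi}{3} + 2 \right)}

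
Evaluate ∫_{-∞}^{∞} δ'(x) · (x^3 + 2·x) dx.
-2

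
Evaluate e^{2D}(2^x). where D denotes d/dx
2^{x + 2}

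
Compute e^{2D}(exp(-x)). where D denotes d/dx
e^{- x - 2}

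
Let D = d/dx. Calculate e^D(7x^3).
7 x^{3} + 21 x^{2} + 21 x + 7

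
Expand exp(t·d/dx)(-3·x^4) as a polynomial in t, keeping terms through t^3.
3 x \left(- 4 t^{3} - 6 t^{2} x - 4 t x^{2} - x^{3}\right)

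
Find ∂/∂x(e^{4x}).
4 e^{4 x}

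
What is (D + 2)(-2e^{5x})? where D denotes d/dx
- 14 e^{5 x}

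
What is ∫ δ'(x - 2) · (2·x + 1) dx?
-2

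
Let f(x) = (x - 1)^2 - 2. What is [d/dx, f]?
2 x - 2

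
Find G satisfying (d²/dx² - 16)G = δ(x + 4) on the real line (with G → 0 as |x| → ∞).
-\frac{e^{-4|x + 4|}}{8}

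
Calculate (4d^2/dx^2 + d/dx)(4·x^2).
8 x + 32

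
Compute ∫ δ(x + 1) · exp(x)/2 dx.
\frac{1}{2 e}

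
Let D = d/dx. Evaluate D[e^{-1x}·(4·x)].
4 \left(1 - x\right) e^{- x}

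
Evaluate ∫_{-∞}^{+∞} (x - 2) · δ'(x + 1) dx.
-1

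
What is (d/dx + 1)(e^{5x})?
6 e^{5 x}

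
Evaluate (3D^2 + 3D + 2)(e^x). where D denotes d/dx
8 e^{x}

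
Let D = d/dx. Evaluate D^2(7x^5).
140 x^{3}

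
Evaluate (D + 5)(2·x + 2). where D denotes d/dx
10 x + 12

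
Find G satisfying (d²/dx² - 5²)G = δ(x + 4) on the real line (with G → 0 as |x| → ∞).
-\frac{e^{-5|x + 4|}}{10}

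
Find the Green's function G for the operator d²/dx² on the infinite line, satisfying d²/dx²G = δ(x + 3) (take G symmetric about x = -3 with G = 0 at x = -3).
\frac{|x + 3|}{2}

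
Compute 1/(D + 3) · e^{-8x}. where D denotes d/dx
- \frac{e^{- 8 x}}{5}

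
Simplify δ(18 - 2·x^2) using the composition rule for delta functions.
\frac{\delta(x - 3) + \delta(x + 3)}{12}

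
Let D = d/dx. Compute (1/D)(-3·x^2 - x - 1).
- x^{3} - \frac{x^{2}}{2} - x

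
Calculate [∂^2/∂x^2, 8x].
16\frac{d}{dx}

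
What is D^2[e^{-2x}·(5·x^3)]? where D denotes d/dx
10 x \left(2 x^{2} - 6 x + 3\right) e^{- 2 x}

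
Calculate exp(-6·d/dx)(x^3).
x^{3} - 18 x^{2} + 108 x - 216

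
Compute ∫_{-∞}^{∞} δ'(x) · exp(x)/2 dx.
- \frac{1}{2}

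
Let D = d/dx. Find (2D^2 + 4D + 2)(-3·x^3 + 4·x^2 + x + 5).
- 6 x^{3} - 28 x^{2} - 2 x + 30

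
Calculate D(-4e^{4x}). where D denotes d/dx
- 16 e^{4 x}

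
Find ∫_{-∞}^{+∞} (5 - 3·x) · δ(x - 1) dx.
2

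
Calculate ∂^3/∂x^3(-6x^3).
-36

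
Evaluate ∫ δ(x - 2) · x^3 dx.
8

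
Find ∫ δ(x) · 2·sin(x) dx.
0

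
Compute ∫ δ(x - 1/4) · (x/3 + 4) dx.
\frac{49}{12}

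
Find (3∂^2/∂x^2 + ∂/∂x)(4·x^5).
20 x^{3} \left(x + 12\right)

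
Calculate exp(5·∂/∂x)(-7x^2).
- 7 x^{2} - 70 x - 175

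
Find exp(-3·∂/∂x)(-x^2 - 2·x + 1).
- x^{2} + 4 x - 2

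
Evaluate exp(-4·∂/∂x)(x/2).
\frac{x}{2} - 2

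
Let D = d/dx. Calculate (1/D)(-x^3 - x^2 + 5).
- \frac{x^{4}}{4} - \frac{x^{3}}{3} + 5 x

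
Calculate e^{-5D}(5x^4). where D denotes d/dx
5 x^{4} - 100 x^{3} + 750 x^{2} - 2500 x + 3125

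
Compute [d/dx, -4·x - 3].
-4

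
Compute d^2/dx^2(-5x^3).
- 30 x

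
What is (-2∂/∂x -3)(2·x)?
- 6 x - 4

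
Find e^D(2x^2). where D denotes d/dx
2 x^{2} + 4 x + 2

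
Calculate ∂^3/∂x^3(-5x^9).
- 2520 x^{6}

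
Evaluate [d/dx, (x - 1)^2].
2 x - 2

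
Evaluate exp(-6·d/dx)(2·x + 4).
2 x - 8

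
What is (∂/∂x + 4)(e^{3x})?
7 e^{3 x}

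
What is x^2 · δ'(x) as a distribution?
0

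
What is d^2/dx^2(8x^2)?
16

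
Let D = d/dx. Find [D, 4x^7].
28 x^{6}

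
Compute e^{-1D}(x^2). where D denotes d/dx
x^{2} - 2 x + 1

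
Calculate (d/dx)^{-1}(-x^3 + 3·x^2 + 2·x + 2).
- \frac{x^{4}}{4} + x^{3} + x^{2} + 2 x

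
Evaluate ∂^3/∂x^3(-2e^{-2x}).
16 e^{- 2 x}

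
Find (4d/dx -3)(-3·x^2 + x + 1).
9 x^{2} - 27 x + 1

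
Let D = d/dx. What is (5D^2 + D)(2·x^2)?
4 x + 20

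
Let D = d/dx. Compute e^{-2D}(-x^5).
- x^{5} + 10 x^{4} - 40 x^{3} + 80 x^{2} - 80 x + 32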